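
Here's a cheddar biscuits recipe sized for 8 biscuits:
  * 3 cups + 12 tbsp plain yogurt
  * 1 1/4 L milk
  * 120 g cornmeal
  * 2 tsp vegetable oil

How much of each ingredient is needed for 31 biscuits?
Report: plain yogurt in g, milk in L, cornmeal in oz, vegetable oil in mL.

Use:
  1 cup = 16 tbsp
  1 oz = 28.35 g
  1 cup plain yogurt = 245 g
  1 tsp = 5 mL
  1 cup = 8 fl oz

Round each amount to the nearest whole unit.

plain yogurt: 3560 g; milk: 5 L; cornmeal: 16 oz; vegetable oil: 39 mL

Scaling factor: 31/8 = 3.875.
plain yogurt: (3 cup + 12 tbsp = 3.75 cup) × 31/8 × 245 g/cup ≈ 3560 g
milk: 1.25 L × 31/8 ≈ 5 L
cornmeal: 120 g × 31/8 ÷ 28.35 g/oz ≈ 16 oz
vegetable oil: 2 tsp × 31/8 × 5 mL/tsp ≈ 39 mL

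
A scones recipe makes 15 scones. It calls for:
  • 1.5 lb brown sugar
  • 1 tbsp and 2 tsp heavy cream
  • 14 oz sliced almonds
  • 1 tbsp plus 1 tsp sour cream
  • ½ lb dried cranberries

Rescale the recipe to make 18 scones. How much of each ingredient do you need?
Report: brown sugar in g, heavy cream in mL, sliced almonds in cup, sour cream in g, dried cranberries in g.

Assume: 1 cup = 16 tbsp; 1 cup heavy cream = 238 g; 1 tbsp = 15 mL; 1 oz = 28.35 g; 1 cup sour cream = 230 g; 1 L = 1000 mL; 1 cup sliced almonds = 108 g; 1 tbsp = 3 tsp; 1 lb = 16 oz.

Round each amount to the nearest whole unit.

Scaling factor: 18/15 = 6/5 = 1.2.
brown sugar: 1.5 lb × 6/5 × 16 oz/lb × 28.35 g/oz ≈ 816 g
heavy cream: (1 tbsp + 2 tsp = 5/3 tbsp) × 6/5 × 15 mL/tbsp = 30 mL
sliced almonds: 14 oz × 6/5 × 28.35 g/oz ÷ 108 g/cup ≈ 4 cup
sour cream: (1 tbsp + 1 tsp = 4/3 tbsp) × 6/5 ÷ 16 tbsp/cup × 230 g/cup = 23 g
dried cranberries: 0.5 lb × 6/5 × 16 oz/lb × 28.35 g/oz ≈ 272 g

brown sugar: 816 g; heavy cream: 30 mL; sliced almonds: 4 cup; sour cream: 23 g; dried cranberries: 272 g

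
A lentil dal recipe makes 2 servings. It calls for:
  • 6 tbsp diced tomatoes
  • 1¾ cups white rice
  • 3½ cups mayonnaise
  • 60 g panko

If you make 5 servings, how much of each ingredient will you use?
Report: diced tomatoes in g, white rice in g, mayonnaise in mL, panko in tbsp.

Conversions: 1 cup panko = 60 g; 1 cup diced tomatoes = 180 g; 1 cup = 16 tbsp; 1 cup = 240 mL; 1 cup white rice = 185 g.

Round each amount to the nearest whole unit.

Scaling factor: 5/2 = 2.5.
diced tomatoes: 6 tbsp × 5/2 ÷ 16 tbsp/cup × 180 g/cup ≈ 169 g
white rice: 1.75 cup × 5/2 × 185 g/cup ≈ 809 g
mayonnaise: 3.5 cup × 5/2 × 240 mL/cup = 2100 mL
panko: 60 g × 5/2 ÷ 60 g/cup × 16 tbsp/cup = 40 tbsp

diced tomatoes: 169 g; white rice: 809 g; mayonnaise: 2100 mL; panko: 40 tbsp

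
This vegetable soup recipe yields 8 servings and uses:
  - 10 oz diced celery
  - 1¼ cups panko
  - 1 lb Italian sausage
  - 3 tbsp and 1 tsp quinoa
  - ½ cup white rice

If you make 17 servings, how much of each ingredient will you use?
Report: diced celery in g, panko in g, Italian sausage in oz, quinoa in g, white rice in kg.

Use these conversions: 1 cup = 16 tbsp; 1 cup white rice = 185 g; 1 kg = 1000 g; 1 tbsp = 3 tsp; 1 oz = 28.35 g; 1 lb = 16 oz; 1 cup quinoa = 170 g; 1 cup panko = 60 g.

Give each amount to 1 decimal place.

diced celery: 602.4 g; panko: 159.4 g; Italian sausage: 34.0 oz; quinoa: 75.3 g; white rice: 0.2 kg

Scaling factor: 17/8 = 2.125.
diced celery: 10 oz × 17/8 × 28.35 g/oz ≈ 602.4 g
panko: 1.25 cup × 17/8 × 60 g/cup ≈ 159.4 g
Italian sausage: 1 lb × 17/8 × 16 oz/lb = 34.0 oz
quinoa: (3 tbsp + 1 tsp = 10/3 tbsp) × 17/8 ÷ 16 tbsp/cup × 170 g/cup ≈ 75.3 g
white rice: 0.5 cup × 17/8 × 185 g/cup ÷ 1000 g/kg ≈ 0.2 kg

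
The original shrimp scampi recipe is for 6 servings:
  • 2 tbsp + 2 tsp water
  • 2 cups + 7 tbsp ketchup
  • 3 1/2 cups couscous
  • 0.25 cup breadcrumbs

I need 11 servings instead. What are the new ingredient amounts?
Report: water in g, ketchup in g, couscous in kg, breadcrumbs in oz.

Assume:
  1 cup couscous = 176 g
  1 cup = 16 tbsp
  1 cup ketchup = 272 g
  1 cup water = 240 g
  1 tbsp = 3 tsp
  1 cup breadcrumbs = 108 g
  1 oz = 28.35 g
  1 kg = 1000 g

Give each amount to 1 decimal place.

water: 73.3 g; ketchup: 1215.5 g; couscous: 1.1 kg; breadcrumbs: 1.7 oz

Scaling factor: 11/6.
water: (2 tbsp + 2 tsp = 8/3 tbsp) × 11/6 ÷ 16 tbsp/cup × 240 g/cup ≈ 73.3 g
ketchup: (2 cup + 7 tbsp = 2.4375 cup) × 11/6 × 272 g/cup = 1215.5 g
couscous: 3.5 cup × 11/6 × 176 g/cup ÷ 1000 g/kg ≈ 1.1 kg
breadcrumbs: 0.25 cup × 11/6 × 108 g/cup ÷ 28.35 g/oz ≈ 1.7 oz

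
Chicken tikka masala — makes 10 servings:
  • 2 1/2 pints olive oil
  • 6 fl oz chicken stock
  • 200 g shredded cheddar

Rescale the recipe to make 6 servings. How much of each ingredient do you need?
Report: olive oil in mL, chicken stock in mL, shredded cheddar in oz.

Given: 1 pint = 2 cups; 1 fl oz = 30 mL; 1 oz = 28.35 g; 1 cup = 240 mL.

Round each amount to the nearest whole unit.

olive oil: 720 mL; chicken stock: 108 mL; shredded cheddar: 4 oz

Scaling factor: 6/10 = 3/5 = 0.6.
olive oil: 2.5 pint × 3/5 × 2 cup/pint × 240 mL/cup = 720 mL
chicken stock: 6 fl oz × 3/5 × 30 mL/fl oz = 108 mL
shredded cheddar: 200 g × 3/5 ÷ 28.35 g/oz ≈ 4 oz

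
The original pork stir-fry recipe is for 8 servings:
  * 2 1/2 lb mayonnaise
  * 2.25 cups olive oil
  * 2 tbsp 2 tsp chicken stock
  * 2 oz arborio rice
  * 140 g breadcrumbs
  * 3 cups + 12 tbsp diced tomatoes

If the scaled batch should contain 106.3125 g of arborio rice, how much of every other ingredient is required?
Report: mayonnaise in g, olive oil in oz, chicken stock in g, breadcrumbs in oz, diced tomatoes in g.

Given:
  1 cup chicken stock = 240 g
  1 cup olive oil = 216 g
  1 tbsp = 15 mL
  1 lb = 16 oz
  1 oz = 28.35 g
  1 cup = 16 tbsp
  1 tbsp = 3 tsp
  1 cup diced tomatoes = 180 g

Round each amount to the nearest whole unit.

mayonnaise: 2126 g; olive oil: 32 oz; chicken stock: 75 g; breadcrumbs: 9 oz; diced tomatoes: 1266 g

The original recipe has 56.7 g of arborio rice, so the scaling factor is 106.3125 ÷ 56.7 = 15/8 = 1.875.
mayonnaise: 2.5 lb × 15/8 × 16 oz/lb × 28.35 g/oz ≈ 2126 g
olive oil: 2.25 cup × 15/8 × 216 g/cup ÷ 28.35 g/oz ≈ 32 oz
chicken stock: (2 tbsp + 2 tsp = 8/3 tbsp) × 15/8 ÷ 16 tbsp/cup × 240 g/cup = 75 g
breadcrumbs: 140 g × 15/8 ÷ 28.35 g/oz ≈ 9 oz
diced tomatoes: (3 cup + 12 tbsp = 3.75 cup) × 15/8 × 180 g/cup ≈ 1266 g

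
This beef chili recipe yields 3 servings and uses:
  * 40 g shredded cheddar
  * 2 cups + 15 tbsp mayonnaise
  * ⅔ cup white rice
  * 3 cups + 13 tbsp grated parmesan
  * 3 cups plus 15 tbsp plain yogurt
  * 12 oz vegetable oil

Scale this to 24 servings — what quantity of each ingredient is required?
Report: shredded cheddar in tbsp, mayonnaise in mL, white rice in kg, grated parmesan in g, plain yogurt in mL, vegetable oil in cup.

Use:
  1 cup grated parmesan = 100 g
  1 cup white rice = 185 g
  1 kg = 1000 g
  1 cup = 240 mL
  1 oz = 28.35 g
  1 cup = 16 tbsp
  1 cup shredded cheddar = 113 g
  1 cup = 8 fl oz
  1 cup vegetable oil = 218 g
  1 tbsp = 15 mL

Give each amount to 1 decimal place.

Scaling factor: 24/3 = 8.
shredded cheddar: 40 g × 8 ÷ 113 g/cup × 16 tbsp/cup ≈ 45.3 tbsp
mayonnaise: (2 cup + 15 tbsp = 2.9375 cup) × 8 × 240 mL/cup = 5640.0 mL
white rice: 2/3 cup × 8 × 185 g/cup ÷ 1000 g/kg ≈ 1.0 kg
grated parmesan: (3 cup + 13 tbsp = 3.8125 cup) × 8 × 100 g/cup = 3050.0 g
plain yogurt: (3 cup + 15 tbsp = 3.9375 cup) × 8 × 240 mL/cup = 7560.0 mL
vegetable oil: 12 oz × 8 × 28.35 g/oz ÷ 218 g/cup ≈ 12.5 cup

shredded cheddar: 45.3 tbsp; mayonnaise: 5640.0 mL; white rice: 1.0 kg; grated parmesan: 3050.0 g; plain yogurt: 7560.0 mL; vegetable oil: 12.5 cup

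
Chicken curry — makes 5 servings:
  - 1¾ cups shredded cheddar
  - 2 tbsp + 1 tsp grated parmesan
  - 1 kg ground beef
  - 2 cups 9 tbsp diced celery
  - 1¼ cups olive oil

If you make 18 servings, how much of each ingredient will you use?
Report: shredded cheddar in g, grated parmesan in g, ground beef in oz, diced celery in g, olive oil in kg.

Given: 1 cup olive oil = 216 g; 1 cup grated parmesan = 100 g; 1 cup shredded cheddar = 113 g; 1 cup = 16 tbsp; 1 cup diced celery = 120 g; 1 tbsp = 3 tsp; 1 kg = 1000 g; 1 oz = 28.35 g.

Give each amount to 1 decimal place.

Scaling factor: 18/5 = 3.6.
shredded cheddar: 1.75 cup × 18/5 × 113 g/cup = 711.9 g
grated parmesan: (2 tbsp + 1 tsp = 7/3 tbsp) × 18/5 ÷ 16 tbsp/cup × 100 g/cup = 52.5 g
ground beef: 1 kg × 18/5 × 1000 g/kg ÷ 28.35 g/oz ≈ 127.0 oz
diced celery: (2 cup + 9 tbsp = 2.5625 cup) × 18/5 × 120 g/cup = 1107.0 g
olive oil: 1.25 cup × 18/5 × 216 g/cup ÷ 1000 g/kg ≈ 1.0 kg

shredded cheddar: 711.9 g; grated parmesan: 52.5 g; ground beef: 127.0 oz; diced celery: 1107.0 g; olive oil: 1.0 kg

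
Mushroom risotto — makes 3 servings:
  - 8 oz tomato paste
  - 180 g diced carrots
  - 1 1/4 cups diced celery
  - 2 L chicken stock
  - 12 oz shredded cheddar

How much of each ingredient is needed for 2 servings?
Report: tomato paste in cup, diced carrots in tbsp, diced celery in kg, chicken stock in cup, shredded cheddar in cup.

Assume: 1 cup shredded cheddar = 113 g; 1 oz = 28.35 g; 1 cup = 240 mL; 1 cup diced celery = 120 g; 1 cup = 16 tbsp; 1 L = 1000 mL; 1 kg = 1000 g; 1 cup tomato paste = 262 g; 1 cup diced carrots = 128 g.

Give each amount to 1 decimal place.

Scaling factor: 2/3.
tomato paste: 8 oz × 2/3 × 28.35 g/oz ÷ 262 g/cup ≈ 0.6 cup
diced carrots: 180 g × 2/3 ÷ 128 g/cup × 16 tbsp/cup = 15.0 tbsp
diced celery: 1.25 cup × 2/3 × 120 g/cup ÷ 1000 g/kg = 0.1 kg
chicken stock: 2 L × 2/3 × 1000 mL/L ÷ 240 mL/cup ≈ 5.6 cup
shredded cheddar: 12 oz × 2/3 × 28.35 g/oz ÷ 113 g/cup ≈ 2.0 cup

tomato paste: 0.6 cup; diced carrots: 15.0 tbsp; diced celery: 0.1 kg; chicken stock: 5.6 cup; shredded cheddar: 2.0 cup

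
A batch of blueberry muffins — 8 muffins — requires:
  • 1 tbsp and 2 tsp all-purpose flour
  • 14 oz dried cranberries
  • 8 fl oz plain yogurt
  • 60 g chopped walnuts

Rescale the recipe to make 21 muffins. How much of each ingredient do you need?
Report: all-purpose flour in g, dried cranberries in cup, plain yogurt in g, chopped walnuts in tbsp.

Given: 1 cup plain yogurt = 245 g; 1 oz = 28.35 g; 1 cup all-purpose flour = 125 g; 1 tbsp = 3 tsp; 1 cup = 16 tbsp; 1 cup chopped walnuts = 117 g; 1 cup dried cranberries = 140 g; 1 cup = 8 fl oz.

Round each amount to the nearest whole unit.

Scaling factor: 21/8 = 2.625.
all-purpose flour: (1 tbsp + 2 tsp = 5/3 tbsp) × 21/8 ÷ 16 tbsp/cup × 125 g/cup ≈ 34 g
dried cranberries: 14 oz × 21/8 × 28.35 g/oz ÷ 140 g/cup ≈ 7 cup
plain yogurt: 8 fl oz × 21/8 ÷ 8 fl oz/cup × 245 g/cup ≈ 643 g
chopped walnuts: 60 g × 21/8 ÷ 117 g/cup × 16 tbsp/cup ≈ 22 tbsp

all-purpose flour: 34 g; dried cranberries: 7 cup; plain yogurt: 643 g; chopped walnuts: 22 tbsp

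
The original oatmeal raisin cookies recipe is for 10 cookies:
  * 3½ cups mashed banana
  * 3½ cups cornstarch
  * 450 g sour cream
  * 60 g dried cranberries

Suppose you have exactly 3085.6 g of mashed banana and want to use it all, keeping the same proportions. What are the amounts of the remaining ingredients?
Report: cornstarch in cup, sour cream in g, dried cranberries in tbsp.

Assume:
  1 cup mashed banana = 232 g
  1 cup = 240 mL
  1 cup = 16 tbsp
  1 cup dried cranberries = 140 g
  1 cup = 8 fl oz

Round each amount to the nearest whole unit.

The original recipe has 812 g of mashed banana, so the scaling factor is 3085.6 ÷ 812 = 19/5 = 3.8.
cornstarch: 3.5 cup × 19/5 ≈ 13 cup
sour cream: 450 g × 19/5 = 1710 g
dried cranberries: 60 g × 19/5 ÷ 140 g/cup × 16 tbsp/cup ≈ 26 tbsp

cornstarch: 13 cup; sour cream: 1710 g; dried cranberries: 26 tbsp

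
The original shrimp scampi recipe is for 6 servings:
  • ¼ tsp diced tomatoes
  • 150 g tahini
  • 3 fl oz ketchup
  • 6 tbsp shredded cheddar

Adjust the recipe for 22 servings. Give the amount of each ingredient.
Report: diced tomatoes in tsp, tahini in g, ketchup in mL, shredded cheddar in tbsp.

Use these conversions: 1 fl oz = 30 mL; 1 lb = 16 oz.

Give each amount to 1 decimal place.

Scaling factor: 22/6 = 11/3.
diced tomatoes: 0.25 tsp × 11/3 ≈ 0.9 tsp
tahini: 150 g × 11/3 = 550.0 g
ketchup: 3 fl oz × 11/3 × 30 mL/fl oz = 330.0 mL
shredded cheddar: 6 tbsp × 11/3 = 22.0 tbsp

diced tomatoes: 0.9 tsp; tahini: 550.0 g; ketchup: 330.0 mL; shredded cheddar: 22.0 tbsp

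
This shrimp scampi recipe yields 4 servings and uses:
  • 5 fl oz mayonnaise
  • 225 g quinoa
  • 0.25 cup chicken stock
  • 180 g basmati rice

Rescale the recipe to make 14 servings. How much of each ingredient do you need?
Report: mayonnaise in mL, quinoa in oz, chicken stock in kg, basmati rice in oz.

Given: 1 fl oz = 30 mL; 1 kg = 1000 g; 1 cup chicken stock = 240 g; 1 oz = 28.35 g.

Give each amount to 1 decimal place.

mayonnaise: 525.0 mL; quinoa: 27.8 oz; chicken stock: 0.2 kg; basmati rice: 22.2 oz

Scaling factor: 14/4 = 7/2 = 3.5.
mayonnaise: 5 fl oz × 7/2 × 30 mL/fl oz = 525.0 mL
quinoa: 225 g × 7/2 ÷ 28.35 g/oz ≈ 27.8 oz
chicken stock: 0.25 cup × 7/2 × 240 g/cup ÷ 1000 g/kg ≈ 0.2 kg
basmati rice: 180 g × 7/2 ÷ 28.35 g/oz ≈ 22.2 oz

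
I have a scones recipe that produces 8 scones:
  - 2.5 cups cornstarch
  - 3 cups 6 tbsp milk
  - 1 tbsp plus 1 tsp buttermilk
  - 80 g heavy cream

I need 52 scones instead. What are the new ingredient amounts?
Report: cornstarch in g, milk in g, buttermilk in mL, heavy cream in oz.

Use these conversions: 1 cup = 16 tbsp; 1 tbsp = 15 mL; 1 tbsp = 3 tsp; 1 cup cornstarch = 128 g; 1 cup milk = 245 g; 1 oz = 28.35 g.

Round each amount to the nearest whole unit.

Scaling factor: 52/8 = 13/2 = 6.5.
cornstarch: 2.5 cup × 13/2 × 128 g/cup = 2080 g
milk: (3 cup + 6 tbsp = 3.375 cup) × 13/2 × 245 g/cup ≈ 5375 g
buttermilk: (1 tbsp + 1 tsp = 4/3 tbsp) × 13/2 × 15 mL/tbsp = 130 mL
heavy cream: 80 g × 13/2 ÷ 28.35 g/oz ≈ 18 oz

cornstarch: 2080 g; milk: 5375 g; buttermilk: 130 mL; heavy cream: 18 oz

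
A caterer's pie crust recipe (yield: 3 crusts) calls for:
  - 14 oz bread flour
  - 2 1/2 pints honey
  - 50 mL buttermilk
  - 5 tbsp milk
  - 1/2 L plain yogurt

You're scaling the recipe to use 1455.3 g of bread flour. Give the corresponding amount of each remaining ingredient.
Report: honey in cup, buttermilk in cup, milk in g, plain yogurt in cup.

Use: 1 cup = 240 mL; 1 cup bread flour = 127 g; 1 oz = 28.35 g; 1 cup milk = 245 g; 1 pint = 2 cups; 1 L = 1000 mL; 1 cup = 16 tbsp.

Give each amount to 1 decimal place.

honey: 18.3 cup; buttermilk: 0.8 cup; milk: 280.7 g; plain yogurt: 7.6 cup

The original recipe has 396.9 g of bread flour, so the scaling factor is 1455.3 ÷ 396.9 = 11/3.
honey: 2.5 pint × 11/3 × 2 cup/pint ≈ 18.3 cup
buttermilk: 50 mL × 11/3 ÷ 240 mL/cup ≈ 0.8 cup
milk: 5 tbsp × 11/3 ÷ 16 tbsp/cup × 245 g/cup ≈ 280.7 g
plain yogurt: 0.5 L × 11/3 × 1000 mL/L ÷ 240 mL/cup ≈ 7.6 cup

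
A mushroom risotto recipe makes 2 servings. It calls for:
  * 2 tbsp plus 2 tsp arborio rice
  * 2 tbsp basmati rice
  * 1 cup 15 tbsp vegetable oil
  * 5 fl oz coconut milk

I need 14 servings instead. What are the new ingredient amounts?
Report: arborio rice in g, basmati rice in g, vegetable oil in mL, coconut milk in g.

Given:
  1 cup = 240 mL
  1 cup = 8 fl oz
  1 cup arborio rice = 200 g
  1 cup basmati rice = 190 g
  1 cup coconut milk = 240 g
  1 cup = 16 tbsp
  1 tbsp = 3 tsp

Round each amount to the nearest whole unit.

arborio rice: 233 g; basmati rice: 166 g; vegetable oil: 3255 mL; coconut milk: 1050 g

Scaling factor: 14/2 = 7.
arborio rice: (2 tbsp + 2 tsp = 8/3 tbsp) × 7 ÷ 16 tbsp/cup × 200 g/cup ≈ 233 g
basmati rice: 2 tbsp × 7 ÷ 16 tbsp/cup × 190 g/cup ≈ 166 g
vegetable oil: (1 cup + 15 tbsp = 1.9375 cup) × 7 × 240 mL/cup = 3255 mL
coconut milk: 5 fl oz × 7 ÷ 8 fl oz/cup × 240 g/cup = 1050 g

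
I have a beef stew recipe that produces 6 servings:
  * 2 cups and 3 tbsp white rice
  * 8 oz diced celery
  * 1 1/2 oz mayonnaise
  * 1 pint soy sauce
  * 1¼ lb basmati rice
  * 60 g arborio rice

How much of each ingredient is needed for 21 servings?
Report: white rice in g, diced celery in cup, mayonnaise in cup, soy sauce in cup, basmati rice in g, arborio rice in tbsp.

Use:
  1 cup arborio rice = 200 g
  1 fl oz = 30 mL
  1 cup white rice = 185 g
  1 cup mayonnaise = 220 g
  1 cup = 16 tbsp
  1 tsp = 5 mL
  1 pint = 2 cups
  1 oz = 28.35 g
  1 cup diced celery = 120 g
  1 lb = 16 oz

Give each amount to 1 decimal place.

Scaling factor: 21/6 = 7/2 = 3.5.
white rice: (2 cup + 3 tbsp = 2.1875 cup) × 7/2 × 185 g/cup ≈ 1416.4 g
diced celery: 8 oz × 7/2 × 28.35 g/oz ÷ 120 g/cup ≈ 6.6 cup
mayonnaise: 1.5 oz × 7/2 × 28.35 g/oz ÷ 220 g/cup ≈ 0.7 cup
soy sauce: 1 pint × 7/2 × 2 cup/pint = 7.0 cup
basmati rice: 1.25 lb × 7/2 × 16 oz/lb × 28.35 g/oz = 1984.5 g
arborio rice: 60 g × 7/2 ÷ 200 g/cup × 16 tbsp/cup = 16.8 tbsp

white rice: 1416.4 g; diced celery: 6.6 cup; mayonnaise: 0.7 cup; soy sauce: 7.0 cup; basmati rice: 1984.5 g; arborio rice: 16.8 tbsp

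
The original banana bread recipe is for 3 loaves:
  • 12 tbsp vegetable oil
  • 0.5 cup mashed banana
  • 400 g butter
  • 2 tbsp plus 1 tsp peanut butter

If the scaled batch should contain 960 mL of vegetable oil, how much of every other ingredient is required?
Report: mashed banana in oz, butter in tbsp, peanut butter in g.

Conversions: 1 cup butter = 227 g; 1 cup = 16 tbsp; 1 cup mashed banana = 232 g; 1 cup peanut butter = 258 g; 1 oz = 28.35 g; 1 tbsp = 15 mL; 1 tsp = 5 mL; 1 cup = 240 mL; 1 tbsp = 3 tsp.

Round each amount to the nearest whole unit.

mashed banana: 22 oz; butter: 150 tbsp; peanut butter: 201 g

The original recipe has 180 mL of vegetable oil, so the scaling factor is 960 ÷ 180 = 16/3.
mashed banana: 0.5 cup × 16/3 × 232 g/cup ÷ 28.35 g/oz ≈ 22 oz
butter: 400 g × 16/3 ÷ 227 g/cup × 16 tbsp/cup ≈ 150 tbsp
peanut butter: (2 tbsp + 1 tsp = 7/3 tbsp) × 16/3 ÷ 16 tbsp/cup × 258 g/cup ≈ 201 g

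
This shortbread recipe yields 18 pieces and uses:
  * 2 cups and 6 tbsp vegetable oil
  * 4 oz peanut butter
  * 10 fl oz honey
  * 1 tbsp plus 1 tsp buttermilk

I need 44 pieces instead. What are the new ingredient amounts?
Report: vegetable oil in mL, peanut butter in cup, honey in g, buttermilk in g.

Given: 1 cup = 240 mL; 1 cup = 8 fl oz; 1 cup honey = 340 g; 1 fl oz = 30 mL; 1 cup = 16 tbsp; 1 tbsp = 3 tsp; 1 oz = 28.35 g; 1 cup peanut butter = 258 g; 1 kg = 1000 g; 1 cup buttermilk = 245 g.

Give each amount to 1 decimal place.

vegetable oil: 1393.3 mL; peanut butter: 1.1 cup; honey: 1038.9 g; buttermilk: 49.9 g

Scaling factor: 44/18 = 22/9.
vegetable oil: (2 cup + 6 tbsp = 2.375 cup) × 22/9 × 240 mL/cup ≈ 1393.3 mL
peanut butter: 4 oz × 22/9 × 28.35 g/oz ÷ 258 g/cup ≈ 1.1 cup
honey: 10 fl oz × 22/9 ÷ 8 fl oz/cup × 340 g/cup ≈ 1038.9 g
buttermilk: (1 tbsp + 1 tsp = 4/3 tbsp) × 22/9 ÷ 16 tbsp/cup × 245 g/cup ≈ 49.9 g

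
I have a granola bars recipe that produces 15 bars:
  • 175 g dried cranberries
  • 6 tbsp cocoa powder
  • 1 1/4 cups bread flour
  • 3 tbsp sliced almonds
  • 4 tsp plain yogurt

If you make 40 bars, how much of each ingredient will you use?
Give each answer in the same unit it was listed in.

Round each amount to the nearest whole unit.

dried cranberries: 467 g; cocoa powder: 16 tbsp; bread flour: 3 cup; sliced almonds: 8 tbsp; plain yogurt: 11 tsp

Scaling factor: 40/15 = 8/3.
dried cranberries: 175 g × 8/3 ≈ 467 g
cocoa powder: 6 tbsp × 8/3 = 16 tbsp
bread flour: 1.25 cup × 8/3 ≈ 3 cup
sliced almonds: 3 tbsp × 8/3 = 8 tbsp
plain yogurt: 4 tsp × 8/3 ≈ 11 tsp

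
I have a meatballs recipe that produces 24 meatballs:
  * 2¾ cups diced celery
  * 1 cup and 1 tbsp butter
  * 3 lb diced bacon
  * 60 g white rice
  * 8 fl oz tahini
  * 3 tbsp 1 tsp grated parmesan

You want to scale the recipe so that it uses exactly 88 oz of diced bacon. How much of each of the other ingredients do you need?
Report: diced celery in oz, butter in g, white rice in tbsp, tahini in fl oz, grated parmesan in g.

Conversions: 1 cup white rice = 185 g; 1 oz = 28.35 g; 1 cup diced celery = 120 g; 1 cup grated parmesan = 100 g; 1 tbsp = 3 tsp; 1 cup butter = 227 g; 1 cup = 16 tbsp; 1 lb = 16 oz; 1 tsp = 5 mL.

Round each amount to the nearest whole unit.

diced celery: 21 oz; butter: 442 g; white rice: 10 tbsp; tahini: 15 fl oz; grated parmesan: 38 g

The original recipe has 48 oz of diced bacon, so the scaling factor is 88 ÷ 48 = 11/6.
diced celery: 2.75 cup × 11/6 × 120 g/cup ÷ 28.35 g/oz ≈ 21 oz
butter: (1 cup + 1 tbsp = 1.0625 cup) × 11/6 × 227 g/cup ≈ 442 g
white rice: 60 g × 11/6 ÷ 185 g/cup × 16 tbsp/cup ≈ 10 tbsp
tahini: 8 fl oz × 11/6 ≈ 15 fl oz
grated parmesan: (3 tbsp + 1 tsp = 10/3 tbsp) × 11/6 ÷ 16 tbsp/cup × 100 g/cup ≈ 38 g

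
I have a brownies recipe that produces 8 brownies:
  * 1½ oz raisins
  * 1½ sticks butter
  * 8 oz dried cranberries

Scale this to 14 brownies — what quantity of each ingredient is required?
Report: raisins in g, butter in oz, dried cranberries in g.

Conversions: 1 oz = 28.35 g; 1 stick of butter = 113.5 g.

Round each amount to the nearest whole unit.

raisins: 74 g; butter: 11 oz; dried cranberries: 397 g

Scaling factor: 14/8 = 7/4 = 1.75.
raisins: 1.5 oz × 7/4 × 28.35 g/oz ≈ 74 g
butter: 1.5 stick × 7/4 × 113.5 g/stick ÷ 28.35 g/oz ≈ 11 oz
dried cranberries: 8 oz × 7/4 × 28.35 g/oz ≈ 397 g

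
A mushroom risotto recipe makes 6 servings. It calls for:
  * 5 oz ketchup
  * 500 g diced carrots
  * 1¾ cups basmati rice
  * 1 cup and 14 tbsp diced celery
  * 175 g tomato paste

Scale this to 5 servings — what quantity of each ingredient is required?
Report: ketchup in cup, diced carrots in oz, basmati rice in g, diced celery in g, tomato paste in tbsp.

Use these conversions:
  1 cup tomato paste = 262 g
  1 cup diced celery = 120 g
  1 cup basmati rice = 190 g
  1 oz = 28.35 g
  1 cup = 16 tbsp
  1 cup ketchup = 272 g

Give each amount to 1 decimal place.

Scaling factor: 5/6.
ketchup: 5 oz × 5/6 × 28.35 g/oz ÷ 272 g/cup ≈ 0.4 cup
diced carrots: 500 g × 5/6 ÷ 28.35 g/oz ≈ 14.7 oz
basmati rice: 1.75 cup × 5/6 × 190 g/cup ≈ 277.1 g
diced celery: (1 cup + 14 tbsp = 1.875 cup) × 5/6 × 120 g/cup = 187.5 g
tomato paste: 175 g × 5/6 ÷ 262 g/cup × 16 tbsp/cup ≈ 8.9 tbsp

ketchup: 0.4 cup; diced carrots: 14.7 oz; basmati rice: 277.1 g; diced celery: 187.5 g; tomato paste: 8.9 tbsp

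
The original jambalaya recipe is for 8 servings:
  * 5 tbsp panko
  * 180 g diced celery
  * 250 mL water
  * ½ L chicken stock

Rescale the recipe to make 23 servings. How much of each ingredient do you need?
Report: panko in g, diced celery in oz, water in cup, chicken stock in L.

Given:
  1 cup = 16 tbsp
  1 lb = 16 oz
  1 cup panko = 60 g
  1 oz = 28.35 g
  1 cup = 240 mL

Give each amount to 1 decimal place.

panko: 53.9 g; diced celery: 18.3 oz; water: 3.0 cup; chicken stock: 1.4 L

Scaling factor: 23/8 = 2.875.
panko: 5 tbsp × 23/8 ÷ 16 tbsp/cup × 60 g/cup ≈ 53.9 g
diced celery: 180 g × 23/8 ÷ 28.35 g/oz ≈ 18.3 oz
water: 250 mL × 23/8 ÷ 240 mL/cup ≈ 3.0 cup
chicken stock: 0.5 L × 23/8 ≈ 1.4 L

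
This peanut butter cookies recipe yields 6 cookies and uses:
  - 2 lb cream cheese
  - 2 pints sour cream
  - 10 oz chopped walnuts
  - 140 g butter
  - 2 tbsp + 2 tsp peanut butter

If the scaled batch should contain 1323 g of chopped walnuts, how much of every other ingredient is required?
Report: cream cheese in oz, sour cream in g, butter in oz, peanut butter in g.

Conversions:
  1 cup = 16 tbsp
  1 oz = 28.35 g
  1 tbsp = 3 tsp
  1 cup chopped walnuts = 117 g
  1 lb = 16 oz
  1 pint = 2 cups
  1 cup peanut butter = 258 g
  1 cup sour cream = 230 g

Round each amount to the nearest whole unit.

The original recipe has 283.5 g of chopped walnuts, so the scaling factor is 1323 ÷ 283.5 = 14/3.
cream cheese: 2 lb × 14/3 × 16 oz/lb ≈ 149 oz
sour cream: 2 pint × 14/3 × 2 cup/pint × 230 g/cup ≈ 4293 g
butter: 140 g × 14/3 ÷ 28.35 g/oz ≈ 23 oz
peanut butter: (2 tbsp + 2 tsp = 8/3 tbsp) × 14/3 ÷ 16 tbsp/cup × 258 g/cup ≈ 201 g

cream cheese: 149 oz; sour cream: 4293 g; butter: 23 oz; peanut butter: 201 g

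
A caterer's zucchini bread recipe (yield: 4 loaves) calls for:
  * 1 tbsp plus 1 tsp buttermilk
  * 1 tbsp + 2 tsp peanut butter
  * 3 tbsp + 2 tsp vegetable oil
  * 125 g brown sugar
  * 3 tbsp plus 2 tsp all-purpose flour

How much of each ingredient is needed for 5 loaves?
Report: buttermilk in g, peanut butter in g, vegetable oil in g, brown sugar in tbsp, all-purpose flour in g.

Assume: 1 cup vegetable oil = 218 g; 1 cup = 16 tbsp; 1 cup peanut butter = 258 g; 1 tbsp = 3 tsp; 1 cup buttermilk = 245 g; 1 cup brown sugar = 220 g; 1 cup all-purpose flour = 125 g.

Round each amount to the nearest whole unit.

buttermilk: 26 g; peanut butter: 34 g; vegetable oil: 62 g; brown sugar: 11 tbsp; all-purpose flour: 36 g

Scaling factor: 5/4 = 1.25.
buttermilk: (1 tbsp + 1 tsp = 4/3 tbsp) × 5/4 ÷ 16 tbsp/cup × 245 g/cup ≈ 26 g
peanut butter: (1 tbsp + 2 tsp = 5/3 tbsp) × 5/4 ÷ 16 tbsp/cup × 258 g/cup ≈ 34 g
vegetable oil: (3 tbsp + 2 tsp = 11/3 tbsp) × 5/4 ÷ 16 tbsp/cup × 218 g/cup ≈ 62 g
brown sugar: 125 g × 5/4 ÷ 220 g/cup × 16 tbsp/cup ≈ 11 tbsp
all-purpose flour: (3 tbsp + 2 tsp = 11/3 tbsp) × 5/4 ÷ 16 tbsp/cup × 125 g/cup ≈ 36 g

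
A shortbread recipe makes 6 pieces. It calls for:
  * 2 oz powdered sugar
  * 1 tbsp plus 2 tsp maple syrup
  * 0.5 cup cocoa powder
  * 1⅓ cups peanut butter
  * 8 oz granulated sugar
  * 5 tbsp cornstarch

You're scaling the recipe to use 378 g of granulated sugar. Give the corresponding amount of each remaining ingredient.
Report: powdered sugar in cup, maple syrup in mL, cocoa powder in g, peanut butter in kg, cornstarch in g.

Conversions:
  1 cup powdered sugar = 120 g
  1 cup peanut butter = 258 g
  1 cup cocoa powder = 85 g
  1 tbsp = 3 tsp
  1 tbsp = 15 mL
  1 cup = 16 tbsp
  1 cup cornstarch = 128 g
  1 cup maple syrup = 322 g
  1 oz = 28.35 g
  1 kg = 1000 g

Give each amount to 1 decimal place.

powdered sugar: 0.8 cup; maple syrup: 41.7 mL; cocoa powder: 70.8 g; peanut butter: 0.6 kg; cornstarch: 66.7 g

The original recipe has 226.8 g of granulated sugar, so the scaling factor is 378 ÷ 226.8 = 5/3.
powdered sugar: 2 oz × 5/3 × 28.35 g/oz ÷ 120 g/cup ≈ 0.8 cup
maple syrup: (1 tbsp + 2 tsp = 5/3 tbsp) × 5/3 × 15 mL/tbsp ≈ 41.7 mL
cocoa powder: 0.5 cup × 5/3 × 85 g/cup ≈ 70.8 g
peanut butter: 4/3 cup × 5/3 × 258 g/cup ÷ 1000 g/kg ≈ 0.6 kg
cornstarch: 5 tbsp × 5/3 ÷ 16 tbsp/cup × 128 g/cup ≈ 66.7 g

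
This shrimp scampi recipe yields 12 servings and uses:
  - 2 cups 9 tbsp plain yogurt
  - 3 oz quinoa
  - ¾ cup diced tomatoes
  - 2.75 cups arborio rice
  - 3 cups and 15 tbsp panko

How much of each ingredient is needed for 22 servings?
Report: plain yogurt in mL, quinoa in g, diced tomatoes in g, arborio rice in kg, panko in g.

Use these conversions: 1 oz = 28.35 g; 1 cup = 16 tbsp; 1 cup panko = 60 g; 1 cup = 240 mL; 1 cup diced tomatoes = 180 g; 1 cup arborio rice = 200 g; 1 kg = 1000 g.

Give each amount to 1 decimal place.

Scaling factor: 22/12 = 11/6.
plain yogurt: (2 cup + 9 tbsp = 2.5625 cup) × 11/6 × 240 mL/cup = 1127.5 mL
quinoa: 3 oz × 11/6 × 28.35 g/oz ≈ 155.9 g
diced tomatoes: 0.75 cup × 11/6 × 180 g/cup = 247.5 g
arborio rice: 2.75 cup × 11/6 × 200 g/cup ÷ 1000 g/kg ≈ 1.0 kg
panko: (3 cup + 15 tbsp = 3.9375 cup) × 11/6 × 60 g/cup ≈ 433.1 g

plain yogurt: 1127.5 mL; quinoa: 155.9 g; diced tomatoes: 247.5 g; arborio rice: 1.0 kg; panko: 433.1 g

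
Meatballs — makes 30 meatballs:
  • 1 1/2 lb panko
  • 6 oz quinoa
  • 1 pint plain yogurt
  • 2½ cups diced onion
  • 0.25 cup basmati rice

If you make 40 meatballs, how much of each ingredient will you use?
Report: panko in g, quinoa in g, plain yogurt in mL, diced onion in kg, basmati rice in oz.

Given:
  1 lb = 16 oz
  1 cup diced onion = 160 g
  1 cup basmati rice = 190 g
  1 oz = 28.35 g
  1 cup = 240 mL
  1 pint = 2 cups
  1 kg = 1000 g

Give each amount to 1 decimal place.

Scaling factor: 40/30 = 4/3.
panko: 1.5 lb × 4/3 × 16 oz/lb × 28.35 g/oz = 907.2 g
quinoa: 6 oz × 4/3 × 28.35 g/oz = 226.8 g
plain yogurt: 1 pint × 4/3 × 2 cup/pint × 240 mL/cup = 640.0 mL
diced onion: 2.5 cup × 4/3 × 160 g/cup ÷ 1000 g/kg ≈ 0.5 kg
basmati rice: 0.25 cup × 4/3 × 190 g/cup ÷ 28.35 g/oz ≈ 2.2 oz

panko: 907.2 g; quinoa: 226.8 g; plain yogurt: 640.0 mL; diced onion: 0.5 kg; basmati rice: 2.2 oz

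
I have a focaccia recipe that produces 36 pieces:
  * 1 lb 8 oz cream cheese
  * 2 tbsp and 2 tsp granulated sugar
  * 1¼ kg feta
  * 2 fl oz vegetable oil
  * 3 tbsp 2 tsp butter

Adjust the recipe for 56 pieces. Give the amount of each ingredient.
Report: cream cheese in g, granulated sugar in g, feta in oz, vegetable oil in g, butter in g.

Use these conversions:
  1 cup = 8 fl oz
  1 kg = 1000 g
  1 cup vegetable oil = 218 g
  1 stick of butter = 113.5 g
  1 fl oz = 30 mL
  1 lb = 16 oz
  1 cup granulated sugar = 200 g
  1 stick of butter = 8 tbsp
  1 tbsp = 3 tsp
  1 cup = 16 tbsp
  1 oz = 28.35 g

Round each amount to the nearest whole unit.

Scaling factor: 56/36 = 14/9.
cream cheese: (1 lb + 8 oz = 1.5 lb) × 14/9 × 16 oz/lb × 28.35 g/oz ≈ 1058 g
granulated sugar: (2 tbsp + 2 tsp = 8/3 tbsp) × 14/9 ÷ 16 tbsp/cup × 200 g/cup ≈ 52 g
feta: 1.25 kg × 14/9 × 1000 g/kg ÷ 28.35 g/oz ≈ 69 oz
vegetable oil: 2 fl oz × 14/9 ÷ 8 fl oz/cup × 218 g/cup ≈ 85 g
butter: (3 tbsp + 2 tsp = 11/3 tbsp) × 14/9 ÷ 8 tbsp/stick × 113.5 g/stick ≈ 81 g

cream cheese: 1058 g; granulated sugar: 52 g; feta: 69 oz; vegetable oil: 85 g; butter: 81 g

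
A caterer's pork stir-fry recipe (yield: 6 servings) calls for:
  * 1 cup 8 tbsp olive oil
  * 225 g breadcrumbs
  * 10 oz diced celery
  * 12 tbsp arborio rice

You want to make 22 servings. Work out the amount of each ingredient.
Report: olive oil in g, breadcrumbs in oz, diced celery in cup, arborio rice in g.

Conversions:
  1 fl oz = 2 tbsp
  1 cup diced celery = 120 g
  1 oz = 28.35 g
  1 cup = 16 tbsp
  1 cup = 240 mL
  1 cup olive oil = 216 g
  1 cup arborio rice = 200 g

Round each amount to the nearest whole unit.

Scaling factor: 22/6 = 11/3.
olive oil: (1 cup + 8 tbsp = 1.5 cup) × 11/3 × 216 g/cup = 1188 g
breadcrumbs: 225 g × 11/3 ÷ 28.35 g/oz ≈ 29 oz
diced celery: 10 oz × 11/3 × 28.35 g/oz ÷ 120 g/cup ≈ 9 cup
arborio rice: 12 tbsp × 11/3 ÷ 16 tbsp/cup × 200 g/cup = 550 g

olive oil: 1188 g; breadcrumbs: 29 oz; diced celery: 9 cup; arborio rice: 550 g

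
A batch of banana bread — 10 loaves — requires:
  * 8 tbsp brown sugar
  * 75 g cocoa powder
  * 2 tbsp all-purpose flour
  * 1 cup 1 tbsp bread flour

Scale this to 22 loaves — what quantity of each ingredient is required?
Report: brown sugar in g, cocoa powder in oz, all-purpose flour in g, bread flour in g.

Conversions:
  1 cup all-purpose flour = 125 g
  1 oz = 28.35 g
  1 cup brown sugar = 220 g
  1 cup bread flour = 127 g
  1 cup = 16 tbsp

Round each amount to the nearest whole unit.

Scaling factor: 22/10 = 11/5 = 2.2.
brown sugar: 8 tbsp × 11/5 ÷ 16 tbsp/cup × 220 g/cup = 242 g
cocoa powder: 75 g × 11/5 ÷ 28.35 g/oz ≈ 6 oz
all-purpose flour: 2 tbsp × 11/5 ÷ 16 tbsp/cup × 125 g/cup ≈ 34 g
bread flour: (1 cup + 1 tbsp = 1.0625 cup) × 11/5 × 127 g/cup ≈ 297 g

brown sugar: 242 g; cocoa powder: 6 oz; all-purpose flour: 34 g; bread flour: 297 g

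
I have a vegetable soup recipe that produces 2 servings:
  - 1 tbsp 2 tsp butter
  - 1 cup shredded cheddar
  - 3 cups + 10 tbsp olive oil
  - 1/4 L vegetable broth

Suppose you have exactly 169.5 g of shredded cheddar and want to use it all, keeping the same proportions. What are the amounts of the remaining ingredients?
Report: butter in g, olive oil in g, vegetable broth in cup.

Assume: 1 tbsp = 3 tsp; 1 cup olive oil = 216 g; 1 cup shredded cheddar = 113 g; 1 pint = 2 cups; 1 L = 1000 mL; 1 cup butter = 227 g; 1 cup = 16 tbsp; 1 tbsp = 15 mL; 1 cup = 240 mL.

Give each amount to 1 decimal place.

The original recipe has 113 g of shredded cheddar, so the scaling factor is 169.5 ÷ 113 = 3/2 = 1.5.
butter: (1 tbsp + 2 tsp = 5/3 tbsp) × 3/2 ÷ 16 tbsp/cup × 227 g/cup ≈ 35.5 g
olive oil: (3 cup + 10 tbsp = 3.625 cup) × 3/2 × 216 g/cup = 1174.5 g
vegetable broth: 0.25 L × 3/2 × 1000 mL/L ÷ 240 mL/cup ≈ 1.6 cup

butter: 35.5 g; olive oil: 1174.5 g; vegetable broth: 1.6 cup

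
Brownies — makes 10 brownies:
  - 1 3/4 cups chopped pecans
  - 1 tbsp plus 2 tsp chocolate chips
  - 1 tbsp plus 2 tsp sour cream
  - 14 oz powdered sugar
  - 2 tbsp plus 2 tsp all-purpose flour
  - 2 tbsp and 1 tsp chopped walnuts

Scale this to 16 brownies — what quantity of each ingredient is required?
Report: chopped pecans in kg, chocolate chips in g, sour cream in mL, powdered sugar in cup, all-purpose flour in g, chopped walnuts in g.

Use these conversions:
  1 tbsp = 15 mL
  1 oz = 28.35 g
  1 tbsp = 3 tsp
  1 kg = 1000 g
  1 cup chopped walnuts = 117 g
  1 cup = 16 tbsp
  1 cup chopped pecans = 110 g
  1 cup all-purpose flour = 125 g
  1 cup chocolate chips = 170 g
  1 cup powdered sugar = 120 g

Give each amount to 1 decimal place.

chopped pecans: 0.3 kg; chocolate chips: 28.3 g; sour cream: 40.0 mL; powdered sugar: 5.3 cup; all-purpose flour: 33.3 g; chopped walnuts: 27.3 g

Scaling factor: 16/10 = 8/5 = 1.6.
chopped pecans: 1.75 cup × 8/5 × 110 g/cup ÷ 1000 g/kg ≈ 0.3 kg
chocolate chips: (1 tbsp + 2 tsp = 5/3 tbsp) × 8/5 ÷ 16 tbsp/cup × 170 g/cup ≈ 28.3 g
sour cream: (1 tbsp + 2 tsp = 5/3 tbsp) × 8/5 × 15 mL/tbsp = 40.0 mL
powdered sugar: 14 oz × 8/5 × 28.35 g/oz ÷ 120 g/cup ≈ 5.3 cup
all-purpose flour: (2 tbsp + 2 tsp = 8/3 tbsp) × 8/5 ÷ 16 tbsp/cup × 125 g/cup ≈ 33.3 g
chopped walnuts: (2 tbsp + 1 tsp = 7/3 tbsp) × 8/5 ÷ 16 tbsp/cup × 117 g/cup = 27.3 g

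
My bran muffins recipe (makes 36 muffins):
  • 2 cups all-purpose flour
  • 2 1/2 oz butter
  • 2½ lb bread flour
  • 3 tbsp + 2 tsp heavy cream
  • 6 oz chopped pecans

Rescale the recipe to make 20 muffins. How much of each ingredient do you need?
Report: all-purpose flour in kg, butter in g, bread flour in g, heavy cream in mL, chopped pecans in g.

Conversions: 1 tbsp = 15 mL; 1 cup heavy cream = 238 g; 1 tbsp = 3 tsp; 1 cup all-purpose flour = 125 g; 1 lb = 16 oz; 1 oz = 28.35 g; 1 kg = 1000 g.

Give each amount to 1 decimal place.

all-purpose flour: 0.1 kg; butter: 39.4 g; bread flour: 630.0 g; heavy cream: 30.6 mL; chopped pecans: 94.5 g

Scaling factor: 20/36 = 5/9.
all-purpose flour: 2 cup × 5/9 × 125 g/cup ÷ 1000 g/kg ≈ 0.1 kg
butter: 2.5 oz × 5/9 × 28.35 g/oz ≈ 39.4 g
bread flour: 2.5 lb × 5/9 × 16 oz/lb × 28.35 g/oz = 630.0 g
heavy cream: (3 tbsp + 2 tsp = 11/3 tbsp) × 5/9 × 15 mL/tbsp ≈ 30.6 mL
chopped pecans: 6 oz × 5/9 × 28.35 g/oz = 94.5 g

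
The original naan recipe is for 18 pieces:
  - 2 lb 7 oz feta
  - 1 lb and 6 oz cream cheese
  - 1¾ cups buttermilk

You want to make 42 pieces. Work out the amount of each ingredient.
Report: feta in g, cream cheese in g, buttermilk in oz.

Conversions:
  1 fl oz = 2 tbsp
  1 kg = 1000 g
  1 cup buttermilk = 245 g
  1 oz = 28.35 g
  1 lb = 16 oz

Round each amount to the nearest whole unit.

Scaling factor: 42/18 = 7/3.
feta: (2 lb + 7 oz = 2.4375 lb) × 7/3 × 16 oz/lb × 28.35 g/oz ≈ 2580 g
cream cheese: (1 lb + 6 oz = 1.375 lb) × 7/3 × 16 oz/lb × 28.35 g/oz ≈ 1455 g
buttermilk: 1.75 cup × 7/3 × 245 g/cup ÷ 28.35 g/oz ≈ 35 oz

feta: 2580 g; cream cheese: 1455 g; buttermilk: 35 oz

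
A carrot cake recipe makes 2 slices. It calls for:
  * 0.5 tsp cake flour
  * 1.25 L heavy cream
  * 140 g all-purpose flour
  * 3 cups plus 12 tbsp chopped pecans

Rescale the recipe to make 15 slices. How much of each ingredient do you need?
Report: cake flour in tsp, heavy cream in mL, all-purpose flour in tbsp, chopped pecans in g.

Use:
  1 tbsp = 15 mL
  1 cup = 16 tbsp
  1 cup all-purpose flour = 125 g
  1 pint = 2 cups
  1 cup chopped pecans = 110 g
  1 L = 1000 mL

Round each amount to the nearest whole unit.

cake flour: 4 tsp; heavy cream: 9375 mL; all-purpose flour: 134 tbsp; chopped pecans: 3094 g

Scaling factor: 15/2 = 7.5.
cake flour: 0.5 tsp × 15/2 ≈ 4 tsp
heavy cream: 1.25 L × 15/2 × 1000 mL/L = 9375 mL
all-purpose flour: 140 g × 15/2 ÷ 125 g/cup × 16 tbsp/cup ≈ 134 tbsp
chopped pecans: (3 cup + 12 tbsp = 3.75 cup) × 15/2 × 110 g/cup ≈ 3094 g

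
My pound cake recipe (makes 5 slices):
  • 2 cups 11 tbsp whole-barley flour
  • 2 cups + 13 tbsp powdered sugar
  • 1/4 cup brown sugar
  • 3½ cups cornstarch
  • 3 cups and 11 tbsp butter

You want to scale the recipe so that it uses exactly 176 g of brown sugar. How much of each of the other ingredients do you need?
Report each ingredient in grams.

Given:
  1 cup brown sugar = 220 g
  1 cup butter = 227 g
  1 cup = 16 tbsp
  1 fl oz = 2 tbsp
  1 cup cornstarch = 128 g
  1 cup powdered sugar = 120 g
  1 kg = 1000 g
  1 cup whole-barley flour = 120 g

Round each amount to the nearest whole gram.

The original recipe has 55 g of brown sugar, so the scaling factor is 176 ÷ 55 = 16/5 = 3.2.
whole-barley flour: (2 cup + 11 tbsp = 2.6875 cup) × 16/5 × 120 g/cup = 1032 g
powdered sugar: (2 cup + 13 tbsp = 2.8125 cup) × 16/5 × 120 g/cup = 1080 g
cornstarch: 3.5 cup × 16/5 × 128 g/cup ≈ 1434 g
butter: (3 cup + 11 tbsp = 3.6875 cup) × 16/5 × 227 g/cup ≈ 2679 g

whole-barley flour: 1032 g; powdered sugar: 1080 g; cornstarch: 1434 g; butter: 2679 g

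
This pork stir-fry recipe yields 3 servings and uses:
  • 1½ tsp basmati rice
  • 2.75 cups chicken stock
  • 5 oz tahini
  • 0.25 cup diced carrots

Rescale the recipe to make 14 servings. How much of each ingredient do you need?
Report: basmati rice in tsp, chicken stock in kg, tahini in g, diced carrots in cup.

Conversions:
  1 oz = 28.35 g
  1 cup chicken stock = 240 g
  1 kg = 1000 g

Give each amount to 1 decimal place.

basmati rice: 7.0 tsp; chicken stock: 3.1 kg; tahini: 661.5 g; diced carrots: 1.2 cup

Scaling factor: 14/3.
basmati rice: 1.5 tsp × 14/3 = 7.0 tsp
chicken stock: 2.75 cup × 14/3 × 240 g/cup ÷ 1000 g/kg ≈ 3.1 kg
tahini: 5 oz × 14/3 × 28.35 g/oz = 661.5 g
diced carrots: 0.25 cup × 14/3 ≈ 1.2 cup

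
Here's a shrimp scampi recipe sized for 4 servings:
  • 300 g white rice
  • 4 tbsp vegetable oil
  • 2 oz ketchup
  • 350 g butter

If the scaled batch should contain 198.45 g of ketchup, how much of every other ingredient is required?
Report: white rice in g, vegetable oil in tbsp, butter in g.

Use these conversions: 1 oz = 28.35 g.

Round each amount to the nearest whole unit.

The original recipe has 56.7 g of ketchup, so the scaling factor is 198.45 ÷ 56.7 = 7/2 = 3.5.
white rice: 300 g × 7/2 = 1050 g
vegetable oil: 4 tbsp × 7/2 = 14 tbsp
butter: 350 g × 7/2 = 1225 g

white rice: 1050 g; vegetable oil: 14 tbsp; butter: 1225 g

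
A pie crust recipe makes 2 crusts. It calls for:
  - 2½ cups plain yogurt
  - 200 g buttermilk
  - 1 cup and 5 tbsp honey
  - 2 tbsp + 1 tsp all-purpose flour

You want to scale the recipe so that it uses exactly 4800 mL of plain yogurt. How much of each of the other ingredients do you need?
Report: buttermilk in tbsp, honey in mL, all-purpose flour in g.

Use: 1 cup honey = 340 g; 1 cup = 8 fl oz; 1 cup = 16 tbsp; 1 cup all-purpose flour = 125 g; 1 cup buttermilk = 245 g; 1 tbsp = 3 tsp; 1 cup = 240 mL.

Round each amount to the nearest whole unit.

buttermilk: 104 tbsp; honey: 2520 mL; all-purpose flour: 146 g

The original recipe has 600 mL of plain yogurt, so the scaling factor is 4800 ÷ 600 = 8.
buttermilk: 200 g × 8 ÷ 245 g/cup × 16 tbsp/cup ≈ 104 tbsp
honey: (1 cup + 5 tbsp = 1.3125 cup) × 8 × 240 mL/cup = 2520 mL
all-purpose flour: (2 tbsp + 1 tsp = 7/3 tbsp) × 8 ÷ 16 tbsp/cup × 125 g/cup ≈ 146 g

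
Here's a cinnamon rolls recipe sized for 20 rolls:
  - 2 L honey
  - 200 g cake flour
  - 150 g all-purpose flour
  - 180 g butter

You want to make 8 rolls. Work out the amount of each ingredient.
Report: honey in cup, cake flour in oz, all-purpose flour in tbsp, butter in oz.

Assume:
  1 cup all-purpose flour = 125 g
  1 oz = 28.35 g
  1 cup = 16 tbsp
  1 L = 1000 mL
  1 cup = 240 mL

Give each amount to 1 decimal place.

honey: 3.3 cup; cake flour: 2.8 oz; all-purpose flour: 7.7 tbsp; butter: 2.5 oz

Scaling factor: 8/20 = 2/5 = 0.4.
honey: 2 L × 2/5 × 1000 mL/L ÷ 240 mL/cup ≈ 3.3 cup
cake flour: 200 g × 2/5 ÷ 28.35 g/oz ≈ 2.8 oz
all-purpose flour: 150 g × 2/5 ÷ 125 g/cup × 16 tbsp/cup ≈ 7.7 tbsp
butter: 180 g × 2/5 ÷ 28.35 g/oz ≈ 2.5 oz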